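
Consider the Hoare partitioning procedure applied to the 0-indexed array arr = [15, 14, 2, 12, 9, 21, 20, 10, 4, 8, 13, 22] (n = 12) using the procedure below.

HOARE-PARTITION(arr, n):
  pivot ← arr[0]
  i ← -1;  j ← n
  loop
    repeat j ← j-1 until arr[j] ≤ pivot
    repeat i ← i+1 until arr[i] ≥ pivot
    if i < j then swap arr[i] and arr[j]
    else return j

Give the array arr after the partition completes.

pivot = arr[0] = 15; i = -1, j = 12
j→10 (arr[10]=13≤15), i→0 (arr[0]=15≥15); i<j, swap → [13, 14, 2, 12, 9, 21, 20, 10, 4, 8, 15, 22]
j→9 (arr[9]=8≤15), i→5 (arr[5]=21≥15); i<j, swap → [13, 14, 2, 12, 9, 8, 20, 10, 4, 21, 15, 22]
j→8 (arr[8]=4≤15), i→6 (arr[6]=20≥15); i<j, swap → [13, 14, 2, 12, 9, 8, 4, 10, 20, 21, 15, 22]
j→7, i→8; i≥j, return j=7. arr = [13, 14, 2, 12, 9, 8, 4, 10, 20, 21, 15, 22]

[13, 14, 2, 12, 9, 8, 4, 10, 20, 21, 15, 22]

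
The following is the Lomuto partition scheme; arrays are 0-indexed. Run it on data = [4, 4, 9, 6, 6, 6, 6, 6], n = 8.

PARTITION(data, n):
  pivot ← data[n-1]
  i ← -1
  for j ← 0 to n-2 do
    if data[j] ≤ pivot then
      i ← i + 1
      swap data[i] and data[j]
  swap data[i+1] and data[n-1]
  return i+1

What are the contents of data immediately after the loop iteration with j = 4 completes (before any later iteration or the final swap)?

[4, 4, 6, 6, 9, 6, 6, 6]

pivot=6, i=-1
j=0: 4≤6, i=0, swap(0,0) ⇒ [4, 4, 9, 6, 6, 6, 6, 6]
j=1: 4≤6, i=1, swap(1,1) ⇒ [4, 4, 9, 6, 6, 6, 6, 6]
j=2: 9>6, skip
j=3: 6≤6, i=2, swap(2,3) ⇒ [4, 4, 6, 9, 6, 6, 6, 6]
j=4: 6≤6, i=3, swap(3,4) ⇒ [4, 4, 6, 6, 9, 6, 6, 6]
(after j=4) data = [4, 4, 6, 6, 9, 6, 6, 6]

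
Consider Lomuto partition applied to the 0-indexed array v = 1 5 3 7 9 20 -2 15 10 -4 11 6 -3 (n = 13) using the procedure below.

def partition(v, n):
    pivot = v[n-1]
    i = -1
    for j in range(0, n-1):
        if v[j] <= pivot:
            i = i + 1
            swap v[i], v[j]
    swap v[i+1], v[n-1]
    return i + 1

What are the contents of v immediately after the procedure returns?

pivot = v[12] = -3; i = -1
j=0: v[0]=1 > -3 → no swap
j=1: v[1]=5 > -3 → no swap
j=2: v[2]=3 > -3 → no swap
j=3: v[3]=7 > -3 → no swap
j=4: v[4]=9 > -3 → no swap
j=5: v[5]=20 > -3 → no swap
j=6: v[6]=-2 > -3 → no swap
j=7: v[7]=15 > -3 → no swap
j=8: v[8]=10 > -3 → no swap
j=9: v[9]=-4 ≤ -3 → i=0, swap v[0],v[9] → -4 5 3 7 9 20 -2 15 10 1 11 6 -3
j=10: v[10]=11 > -3 → no swap
j=11: v[11]=6 > -3 → no swap
final swap v[1],v[12] → -4 -3 3 7 9 20 -2 15 10 1 11 6 5; return 1

-4 -3 3 7 9 20 -2 15 10 1 11 6 5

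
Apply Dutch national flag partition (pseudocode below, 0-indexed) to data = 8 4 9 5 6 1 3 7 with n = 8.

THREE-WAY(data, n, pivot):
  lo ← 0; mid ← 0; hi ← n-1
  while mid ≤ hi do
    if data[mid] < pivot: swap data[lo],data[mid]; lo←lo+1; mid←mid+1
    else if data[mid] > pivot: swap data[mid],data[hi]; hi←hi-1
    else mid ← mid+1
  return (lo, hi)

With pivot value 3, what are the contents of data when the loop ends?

1 3 5 6 9 4 7 8

pivot = 3; lo=0, mid=0, hi=7
data[mid]=8>3: swap data[0],data[7]; hi=6 → 7 4 9 5 6 1 3 8
data[mid]=7>3: swap data[0],data[6]; hi=5 → 3 4 9 5 6 1 7 8
data[mid]=3=3: mid=1
data[mid]=4>3: swap data[1],data[5]; hi=4 → 3 1 9 5 6 4 7 8
data[mid]=1<3: swap data[0],data[1]; lo=1,mid=2 → 1 3 9 5 6 4 7 8
data[mid]=9>3: swap data[2],data[4]; hi=3 → 1 3 6 5 9 4 7 8
data[mid]=6>3: swap data[2],data[3]; hi=2 → 1 3 5 6 9 4 7 8
data[mid]=5>3: swap data[2],data[2]; hi=1 → 1 3 5 6 9 4 7 8
end: lo=1, hi=1; data = 1 3 5 6 9 4 7 8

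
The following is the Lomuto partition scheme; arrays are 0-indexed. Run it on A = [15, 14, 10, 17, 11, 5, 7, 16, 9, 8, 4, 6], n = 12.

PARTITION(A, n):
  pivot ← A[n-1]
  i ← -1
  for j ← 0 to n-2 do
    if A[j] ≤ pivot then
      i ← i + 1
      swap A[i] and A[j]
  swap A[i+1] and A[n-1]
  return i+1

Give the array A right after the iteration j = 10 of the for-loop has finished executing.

pivot=6, i=-1
j=0: 15>6, skip
j=1: 14>6, skip
j=2: 10>6, skip
j=3: 17>6, skip
j=4: 11>6, skip
j=5: 5≤6, i=0, swap(0,5) ⇒ [5, 14, 10, 17, 11, 15, 7, 16, 9, 8, 4, 6]
j=6: 7>6, skip
j=7: 16>6, skip
j=8: 9>6, skip
j=9: 8>6, skip
j=10: 4≤6, i=1, swap(1,10) ⇒ [5, 4, 10, 17, 11, 15, 7, 16, 9, 8, 14, 6]
(after j=10) A = [5, 4, 10, 17, 11, 15, 7, 16, 9, 8, 14, 6]

[5, 4, 10, 17, 11, 15, 7, 16, 9, 8, 14, 6]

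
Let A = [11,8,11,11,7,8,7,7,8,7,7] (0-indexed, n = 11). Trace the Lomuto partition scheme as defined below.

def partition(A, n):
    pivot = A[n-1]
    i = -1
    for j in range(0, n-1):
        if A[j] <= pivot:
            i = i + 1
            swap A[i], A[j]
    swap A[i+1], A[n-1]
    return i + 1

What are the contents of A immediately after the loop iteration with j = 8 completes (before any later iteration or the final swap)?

pivot = A[10] = 7; i = -1
j=0: A[0]=11 > 7 → no swap
j=1: A[1]=8 > 7 → no swap
j=2: A[2]=11 > 7 → no swap
j=3: A[3]=11 > 7 → no swap
j=4: A[4]=7 ≤ 7 → i=0, swap A[0],A[4] → [7,8,11,11,11,8,7,7,8,7,7]
j=5: A[5]=8 > 7 → no swap
j=6: A[6]=7 ≤ 7 → i=1, swap A[1],A[6] → [7,7,11,11,11,8,8,7,8,7,7]
j=7: A[7]=7 ≤ 7 → i=2, swap A[2],A[7] → [7,7,7,11,11,8,8,11,8,7,7]
j=8: A[8]=8 > 7 → no swap
(after j=8) A = [7,7,7,11,11,8,8,11,8,7,7]

[7,7,7,11,11,8,8,11,8,7,7]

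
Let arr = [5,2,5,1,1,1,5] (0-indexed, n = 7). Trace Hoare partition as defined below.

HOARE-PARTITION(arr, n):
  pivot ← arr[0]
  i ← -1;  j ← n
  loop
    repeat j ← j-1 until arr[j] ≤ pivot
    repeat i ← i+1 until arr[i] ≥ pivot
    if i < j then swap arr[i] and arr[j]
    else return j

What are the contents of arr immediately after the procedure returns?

pivot = arr[0] = 5; i = -1, j = 7
j→6 (arr[6]=5≤5), i→0 (arr[0]=5≥5); i<j, swap → [5,2,5,1,1,1,5]
j→5 (arr[5]=1≤5), i→2 (arr[2]=5≥5); i<j, swap → [5,2,1,1,1,5,5]
j→4, i→5; i≥j, return j=4. arr = [5,2,1,1,1,5,5]

[5,2,1,1,1,5,5]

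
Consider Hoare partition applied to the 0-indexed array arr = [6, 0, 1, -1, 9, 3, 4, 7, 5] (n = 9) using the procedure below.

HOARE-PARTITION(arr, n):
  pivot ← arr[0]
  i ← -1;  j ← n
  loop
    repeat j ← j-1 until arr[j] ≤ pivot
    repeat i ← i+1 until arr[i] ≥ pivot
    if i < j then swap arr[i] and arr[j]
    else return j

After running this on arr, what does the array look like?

[5, 0, 1, -1, 4, 3, 9, 7, 6]

pivot = arr[0] = 6; i = -1, j = 9
j→8 (arr[8]=5≤6), i→0 (arr[0]=6≥6); i<j, swap → [5, 0, 1, -1, 9, 3, 4, 7, 6]
j→6 (arr[6]=4≤6), i→4 (arr[4]=9≥6); i<j, swap → [5, 0, 1, -1, 4, 3, 9, 7, 6]
j→5, i→6; i≥j, return j=5. arr = [5, 0, 1, -1, 4, 3, 9, 7, 6]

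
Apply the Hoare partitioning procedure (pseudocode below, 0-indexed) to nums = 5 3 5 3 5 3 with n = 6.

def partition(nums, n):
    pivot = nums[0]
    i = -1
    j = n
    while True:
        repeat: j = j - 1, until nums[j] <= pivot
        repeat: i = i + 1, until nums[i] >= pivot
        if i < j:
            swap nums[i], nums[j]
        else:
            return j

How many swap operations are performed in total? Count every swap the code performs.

pivot = nums[0] = 5; i = -1, j = 6
j→5 (nums[5]=3≤5), i→0 (nums[0]=5≥5); i<j, swap → 3 3 5 3 5 5
j→4 (nums[4]=5≤5), i→2 (nums[2]=5≥5); i<j, swap → 3 3 5 3 5 5
j→3, i→4; i≥j, return j=3. nums = 3 3 5 3 5 5

2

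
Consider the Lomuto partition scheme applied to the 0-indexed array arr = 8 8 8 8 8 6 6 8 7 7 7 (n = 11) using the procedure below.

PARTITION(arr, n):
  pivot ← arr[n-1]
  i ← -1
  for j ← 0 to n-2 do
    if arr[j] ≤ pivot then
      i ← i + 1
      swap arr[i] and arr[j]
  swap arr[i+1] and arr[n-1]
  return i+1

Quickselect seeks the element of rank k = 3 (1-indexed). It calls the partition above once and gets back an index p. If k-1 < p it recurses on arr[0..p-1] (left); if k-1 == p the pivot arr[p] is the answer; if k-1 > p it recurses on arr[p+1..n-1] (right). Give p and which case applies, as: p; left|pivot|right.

pivot = arr[10] = 7; i = -1
j=0: arr[0]=8 > 7 → no swap
j=1: arr[1]=8 > 7 → no swap
j=2: arr[2]=8 > 7 → no swap
j=3: arr[3]=8 > 7 → no swap
j=4: arr[4]=8 > 7 → no swap
j=5: arr[5]=6 ≤ 7 → i=0, swap arr[0],arr[5] → 6 8 8 8 8 8 6 8 7 7 7
j=6: arr[6]=6 ≤ 7 → i=1, swap arr[1],arr[6] → 6 6 8 8 8 8 8 8 7 7 7
j=7: arr[7]=8 > 7 → no swap
j=8: arr[8]=7 ≤ 7 → i=2, swap arr[2],arr[8] → 6 6 7 8 8 8 8 8 8 7 7
j=9: arr[9]=7 ≤ 7 → i=3, swap arr[3],arr[9] → 6 6 7 7 8 8 8 8 8 8 7
final swap arr[4],arr[10] → 6 6 7 7 7 8 8 8 8 8 8; return 4
p = 4; k-1 = 2 < 4 ⇒ left

4; left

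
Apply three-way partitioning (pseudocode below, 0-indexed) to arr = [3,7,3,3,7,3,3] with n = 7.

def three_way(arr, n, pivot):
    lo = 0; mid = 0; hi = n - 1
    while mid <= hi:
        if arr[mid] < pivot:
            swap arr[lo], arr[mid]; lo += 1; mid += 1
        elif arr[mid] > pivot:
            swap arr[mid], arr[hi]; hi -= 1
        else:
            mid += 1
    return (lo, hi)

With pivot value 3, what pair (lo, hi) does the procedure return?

(0, 4)

lo=0 mid=0 hi=6
3=3: mid=1
7>3: swap(1,6), hi=5 ⇒ [3,3,3,3,7,3,7]
3=3: mid=2
3=3: mid=3
3=3: mid=4
7>3: swap(4,5), hi=4 ⇒ [3,3,3,3,3,7,7]
3=3: mid=5
done. lo=0 hi=4; arr=[3,3,3,3,3,7,7]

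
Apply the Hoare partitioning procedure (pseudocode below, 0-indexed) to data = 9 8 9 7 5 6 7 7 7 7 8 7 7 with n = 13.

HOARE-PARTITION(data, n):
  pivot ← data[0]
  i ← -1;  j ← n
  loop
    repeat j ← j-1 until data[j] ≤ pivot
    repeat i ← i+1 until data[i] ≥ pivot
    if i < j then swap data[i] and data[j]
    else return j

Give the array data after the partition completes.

pivot = data[0] = 9; i = -1, j = 13
j→12 (data[12]=7≤9), i→0 (data[0]=9≥9); i<j, swap → 7 8 9 7 5 6 7 7 7 7 8 7 9
j→11 (data[11]=7≤9), i→2 (data[2]=9≥9); i<j, swap → 7 8 7 7 5 6 7 7 7 7 8 9 9
j→10, i→11; i≥j, return j=10. data = 7 8 7 7 5 6 7 7 7 7 8 9 9

7 8 7 7 5 6 7 7 7 7 8 9 9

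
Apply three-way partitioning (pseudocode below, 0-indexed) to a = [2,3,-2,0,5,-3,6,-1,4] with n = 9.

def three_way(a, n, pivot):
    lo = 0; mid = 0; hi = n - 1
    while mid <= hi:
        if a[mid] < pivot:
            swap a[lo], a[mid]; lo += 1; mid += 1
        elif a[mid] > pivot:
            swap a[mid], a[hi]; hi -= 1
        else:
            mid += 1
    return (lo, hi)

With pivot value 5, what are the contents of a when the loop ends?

pivot = 5; lo=0, mid=0, hi=8
a[mid]=2<5: swap a[0],a[0]; lo=1,mid=1 → [2,3,-2,0,5,-3,6,-1,4]
a[mid]=3<5: swap a[1],a[1]; lo=2,mid=2 → [2,3,-2,0,5,-3,6,-1,4]
a[mid]=-2<5: swap a[2],a[2]; lo=3,mid=3 → [2,3,-2,0,5,-3,6,-1,4]
a[mid]=0<5: swap a[3],a[3]; lo=4,mid=4 → [2,3,-2,0,5,-3,6,-1,4]
a[mid]=5=5: mid=5
a[mid]=-3<5: swap a[4],a[5]; lo=5,mid=6 → [2,3,-2,0,-3,5,6,-1,4]
a[mid]=6>5: swap a[6],a[8]; hi=7 → [2,3,-2,0,-3,5,4,-1,6]
a[mid]=4<5: swap a[5],a[6]; lo=6,mid=7 → [2,3,-2,0,-3,4,5,-1,6]
a[mid]=-1<5: swap a[6],a[7]; lo=7,mid=8 → [2,3,-2,0,-3,4,-1,5,6]
end: lo=7, hi=7; a = [2,3,-2,0,-3,4,-1,5,6]

[2,3,-2,0,-3,4,-1,5,6]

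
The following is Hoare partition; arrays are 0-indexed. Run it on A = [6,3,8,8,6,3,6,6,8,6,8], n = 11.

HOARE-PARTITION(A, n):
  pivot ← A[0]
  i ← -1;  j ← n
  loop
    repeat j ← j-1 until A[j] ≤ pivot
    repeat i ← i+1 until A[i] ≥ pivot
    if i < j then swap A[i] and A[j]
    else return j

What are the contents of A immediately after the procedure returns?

[6,3,6,6,3,6,8,8,8,6,8]

pivot=6
j stops at 9 (6), i stops at 0 (6); swap ⇒ [6,3,8,8,6,3,6,6,8,6,8]
j stops at 7 (6), i stops at 2 (8); swap ⇒ [6,3,6,8,6,3,6,8,8,6,8]
j stops at 6 (6), i stops at 3 (8); swap ⇒ [6,3,6,6,6,3,8,8,8,6,8]
j stops at 5 (3), i stops at 4 (6); swap ⇒ [6,3,6,6,3,6,8,8,8,6,8]
j stops at 4, i stops at 5; i≥j ⇒ return 4. A=[6,3,6,6,3,6,8,8,8,6,8]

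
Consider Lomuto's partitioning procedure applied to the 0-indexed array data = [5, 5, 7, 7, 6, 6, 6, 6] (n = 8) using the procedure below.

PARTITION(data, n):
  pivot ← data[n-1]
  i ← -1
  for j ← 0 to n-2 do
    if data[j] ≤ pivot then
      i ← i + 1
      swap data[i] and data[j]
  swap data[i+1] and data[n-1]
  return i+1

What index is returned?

5

pivot=6, i=-1
j=0: 5≤6, i=0, swap(0,0) ⇒ [5, 5, 7, 7, 6, 6, 6, 6]
j=1: 5≤6, i=1, swap(1,1) ⇒ [5, 5, 7, 7, 6, 6, 6, 6]
j=2: 7>6, skip
j=3: 7>6, skip
j=4: 6≤6, i=2, swap(2,4) ⇒ [5, 5, 6, 7, 7, 6, 6, 6]
j=5: 6≤6, i=3, swap(3,5) ⇒ [5, 5, 6, 6, 7, 7, 6, 6]
j=6: 6≤6, i=4, swap(4,6) ⇒ [5, 5, 6, 6, 6, 7, 7, 6]
swap(5,7) ⇒ [5, 5, 6, 6, 6, 6, 7, 7]; return 5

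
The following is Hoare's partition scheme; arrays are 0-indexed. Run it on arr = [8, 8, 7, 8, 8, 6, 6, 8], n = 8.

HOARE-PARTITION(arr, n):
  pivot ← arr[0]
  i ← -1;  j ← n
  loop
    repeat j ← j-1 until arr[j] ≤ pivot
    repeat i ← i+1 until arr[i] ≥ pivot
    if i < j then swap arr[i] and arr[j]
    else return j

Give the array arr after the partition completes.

[8, 6, 7, 6, 8, 8, 8, 8]

pivot=8
j stops at 7 (8), i stops at 0 (8); swap ⇒ [8, 8, 7, 8, 8, 6, 6, 8]
j stops at 6 (6), i stops at 1 (8); swap ⇒ [8, 6, 7, 8, 8, 6, 8, 8]
j stops at 5 (6), i stops at 3 (8); swap ⇒ [8, 6, 7, 6, 8, 8, 8, 8]
j stops at 4, i stops at 4; i≥j ⇒ return 4. arr=[8, 6, 7, 6, 8, 8, 8, 8]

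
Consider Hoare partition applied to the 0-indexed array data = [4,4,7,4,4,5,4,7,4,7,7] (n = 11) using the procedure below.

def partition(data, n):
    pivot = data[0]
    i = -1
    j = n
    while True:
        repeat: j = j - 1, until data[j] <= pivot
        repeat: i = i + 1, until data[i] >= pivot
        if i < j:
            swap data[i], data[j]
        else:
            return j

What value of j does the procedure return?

3

pivot = data[0] = 4; i = -1, j = 11
j→8 (data[8]=4≤4), i→0 (data[0]=4≥4); i<j, swap → [4,4,7,4,4,5,4,7,4,7,7]
j→6 (data[6]=4≤4), i→1 (data[1]=4≥4); i<j, swap → [4,4,7,4,4,5,4,7,4,7,7]
j→4 (data[4]=4≤4), i→2 (data[2]=7≥4); i<j, swap → [4,4,4,4,7,5,4,7,4,7,7]
j→3, i→3; i≥j, return j=3. data = [4,4,4,4,7,5,4,7,4,7,7]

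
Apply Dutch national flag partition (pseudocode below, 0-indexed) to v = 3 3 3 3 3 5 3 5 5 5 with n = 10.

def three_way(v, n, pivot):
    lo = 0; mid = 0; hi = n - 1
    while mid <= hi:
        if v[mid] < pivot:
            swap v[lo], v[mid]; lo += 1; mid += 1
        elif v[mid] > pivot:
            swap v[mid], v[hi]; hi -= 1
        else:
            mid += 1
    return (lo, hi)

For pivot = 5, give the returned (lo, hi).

(6, 9)

lo=0 mid=0 hi=9
3<5: swap(0,0), lo=1 mid=1 ⇒ 3 3 3 3 3 5 3 5 5 5
3<5: swap(1,1), lo=2 mid=2 ⇒ 3 3 3 3 3 5 3 5 5 5
3<5: swap(2,2), lo=3 mid=3 ⇒ 3 3 3 3 3 5 3 5 5 5
3<5: swap(3,3), lo=4 mid=4 ⇒ 3 3 3 3 3 5 3 5 5 5
3<5: swap(4,4), lo=5 mid=5 ⇒ 3 3 3 3 3 5 3 5 5 5
5=5: mid=6
3<5: swap(5,6), lo=6 mid=7 ⇒ 3 3 3 3 3 3 5 5 5 5
5=5: mid=8
5=5: mid=9
5=5: mid=10
done. lo=6 hi=9; v=3 3 3 3 3 3 5 5 5 5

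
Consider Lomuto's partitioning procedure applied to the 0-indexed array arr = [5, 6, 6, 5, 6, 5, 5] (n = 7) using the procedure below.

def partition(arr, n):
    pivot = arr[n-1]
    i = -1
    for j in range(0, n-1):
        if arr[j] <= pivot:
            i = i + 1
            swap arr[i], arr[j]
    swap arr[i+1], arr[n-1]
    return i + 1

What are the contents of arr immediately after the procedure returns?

[5, 5, 5, 5, 6, 6, 6]

pivot = arr[6] = 5; i = -1
j=0: arr[0]=5 ≤ 5 → i=0, swap arr[0],arr[0] (no change) → [5, 6, 6, 5, 6, 5, 5]
j=1: arr[1]=6 > 5 → no swap
j=2: arr[2]=6 > 5 → no swap
j=3: arr[3]=5 ≤ 5 → i=1, swap arr[1],arr[3] → [5, 5, 6, 6, 6, 5, 5]
j=4: arr[4]=6 > 5 → no swap
j=5: arr[5]=5 ≤ 5 → i=2, swap arr[2],arr[5] → [5, 5, 5, 6, 6, 6, 5]
final swap arr[3],arr[6] → [5, 5, 5, 5, 6, 6, 6]; return 3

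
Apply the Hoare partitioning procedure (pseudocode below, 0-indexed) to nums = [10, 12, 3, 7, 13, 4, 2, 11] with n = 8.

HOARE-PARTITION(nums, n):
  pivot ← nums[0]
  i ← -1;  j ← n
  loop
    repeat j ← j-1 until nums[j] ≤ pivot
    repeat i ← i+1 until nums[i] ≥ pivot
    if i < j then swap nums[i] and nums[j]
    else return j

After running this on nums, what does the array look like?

pivot = nums[0] = 10; i = -1, j = 8
j→6 (nums[6]=2≤10), i→0 (nums[0]=10≥10); i<j, swap → [2, 12, 3, 7, 13, 4, 10, 11]
j→5 (nums[5]=4≤10), i→1 (nums[1]=12≥10); i<j, swap → [2, 4, 3, 7, 13, 12, 10, 11]
j→3, i→4; i≥j, return j=3. nums = [2, 4, 3, 7, 13, 12, 10, 11]

[2, 4, 3, 7, 13, 12, 10, 11]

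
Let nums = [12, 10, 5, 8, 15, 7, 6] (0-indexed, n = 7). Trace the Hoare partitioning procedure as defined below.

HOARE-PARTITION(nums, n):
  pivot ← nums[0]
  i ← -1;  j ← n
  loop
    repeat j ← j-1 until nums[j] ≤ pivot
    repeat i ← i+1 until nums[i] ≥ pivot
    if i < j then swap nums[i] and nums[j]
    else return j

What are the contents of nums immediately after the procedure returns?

pivot=12
j stops at 6 (6), i stops at 0 (12); swap ⇒ [6, 10, 5, 8, 15, 7, 12]
j stops at 5 (7), i stops at 4 (15); swap ⇒ [6, 10, 5, 8, 7, 15, 12]
j stops at 4, i stops at 5; i≥j ⇒ return 4. nums=[6, 10, 5, 8, 7, 15, 12]

[6, 10, 5, 8, 7, 15, 12]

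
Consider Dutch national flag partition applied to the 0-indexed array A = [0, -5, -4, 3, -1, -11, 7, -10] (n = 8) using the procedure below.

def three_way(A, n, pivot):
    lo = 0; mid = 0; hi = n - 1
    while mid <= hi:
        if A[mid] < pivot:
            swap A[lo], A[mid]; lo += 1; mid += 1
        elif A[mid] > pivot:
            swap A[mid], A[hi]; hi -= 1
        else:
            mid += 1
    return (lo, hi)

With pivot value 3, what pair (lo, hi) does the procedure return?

pivot = 3; lo=0, mid=0, hi=7
A[mid]=0<3: swap A[0],A[0]; lo=1,mid=1 → [0, -5, -4, 3, -1, -11, 7, -10]
A[mid]=-5<3: swap A[1],A[1]; lo=2,mid=2 → [0, -5, -4, 3, -1, -11, 7, -10]
A[mid]=-4<3: swap A[2],A[2]; lo=3,mid=3 → [0, -5, -4, 3, -1, -11, 7, -10]
A[mid]=3=3: mid=4
A[mid]=-1<3: swap A[3],A[4]; lo=4,mid=5 → [0, -5, -4, -1, 3, -11, 7, -10]
A[mid]=-11<3: swap A[4],A[5]; lo=5,mid=6 → [0, -5, -4, -1, -11, 3, 7, -10]
A[mid]=7>3: swap A[6],A[7]; hi=6 → [0, -5, -4, -1, -11, 3, -10, 7]
A[mid]=-10<3: swap A[5],A[6]; lo=6,mid=7 → [0, -5, -4, -1, -11, -10, 3, 7]
end: lo=6, hi=6; A = [0, -5, -4, -1, -11, -10, 3, 7]

(6, 6)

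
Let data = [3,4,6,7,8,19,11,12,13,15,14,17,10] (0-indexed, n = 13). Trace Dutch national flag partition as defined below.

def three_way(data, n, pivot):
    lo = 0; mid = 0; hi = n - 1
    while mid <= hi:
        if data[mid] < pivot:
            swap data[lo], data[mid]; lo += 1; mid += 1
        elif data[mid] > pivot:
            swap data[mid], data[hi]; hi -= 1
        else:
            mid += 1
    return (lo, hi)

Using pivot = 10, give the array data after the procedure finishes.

[3,4,6,7,8,10,12,13,15,14,17,11,19]

pivot = 10; lo=0, mid=0, hi=12
data[mid]=3<10: swap data[0],data[0]; lo=1,mid=1 → [3,4,6,7,8,19,11,12,13,15,14,17,10]
data[mid]=4<10: swap data[1],data[1]; lo=2,mid=2 → [3,4,6,7,8,19,11,12,13,15,14,17,10]
data[mid]=6<10: swap data[2],data[2]; lo=3,mid=3 → [3,4,6,7,8,19,11,12,13,15,14,17,10]
data[mid]=7<10: swap data[3],data[3]; lo=4,mid=4 → [3,4,6,7,8,19,11,12,13,15,14,17,10]
data[mid]=8<10: swap data[4],data[4]; lo=5,mid=5 → [3,4,6,7,8,19,11,12,13,15,14,17,10]
data[mid]=19>10: swap data[5],data[12]; hi=11 → [3,4,6,7,8,10,11,12,13,15,14,17,19]
data[mid]=10=10: mid=6
data[mid]=11>10: swap data[6],data[11]; hi=10 → [3,4,6,7,8,10,17,12,13,15,14,11,19]
data[mid]=17>10: swap data[6],data[10]; hi=9 → [3,4,6,7,8,10,14,12,13,15,17,11,19]
data[mid]=14>10: swap data[6],data[9]; hi=8 → [3,4,6,7,8,10,15,12,13,14,17,11,19]
data[mid]=15>10: swap data[6],data[8]; hi=7 → [3,4,6,7,8,10,13,12,15,14,17,11,19]
data[mid]=13>10: swap data[6],data[7]; hi=6 → [3,4,6,7,8,10,12,13,15,14,17,11,19]
data[mid]=12>10: swap data[6],data[6]; hi=5 → [3,4,6,7,8,10,12,13,15,14,17,11,19]
end: lo=5, hi=5; data = [3,4,6,7,8,10,12,13,15,14,17,11,19]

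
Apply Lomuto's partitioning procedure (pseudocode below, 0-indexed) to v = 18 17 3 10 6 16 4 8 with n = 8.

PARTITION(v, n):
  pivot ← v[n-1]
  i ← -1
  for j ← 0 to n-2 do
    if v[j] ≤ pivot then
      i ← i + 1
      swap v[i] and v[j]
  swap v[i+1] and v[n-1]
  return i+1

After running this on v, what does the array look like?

pivot = v[7] = 8; i = -1
j=0: v[0]=18 > 8 → no swap
j=1: v[1]=17 > 8 → no swap
j=2: v[2]=3 ≤ 8 → i=0, swap v[0],v[2] → 3 17 18 10 6 16 4 8
j=3: v[3]=10 > 8 → no swap
j=4: v[4]=6 ≤ 8 → i=1, swap v[1],v[4] → 3 6 18 10 17 16 4 8
j=5: v[5]=16 > 8 → no swap
j=6: v[6]=4 ≤ 8 → i=2, swap v[2],v[6] → 3 6 4 10 17 16 18 8
final swap v[3],v[7] → 3 6 4 8 17 16 18 10; return 3

3 6 4 8 17 16 18 10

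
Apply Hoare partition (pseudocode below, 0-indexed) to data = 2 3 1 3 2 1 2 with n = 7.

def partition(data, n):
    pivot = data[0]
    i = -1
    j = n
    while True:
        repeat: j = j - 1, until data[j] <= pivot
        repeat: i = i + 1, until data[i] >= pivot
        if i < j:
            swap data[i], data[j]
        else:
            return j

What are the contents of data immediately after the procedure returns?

pivot = data[0] = 2; i = -1, j = 7
j→6 (data[6]=2≤2), i→0 (data[0]=2≥2); i<j, swap → 2 3 1 3 2 1 2
j→5 (data[5]=1≤2), i→1 (data[1]=3≥2); i<j, swap → 2 1 1 3 2 3 2
j→4 (data[4]=2≤2), i→3 (data[3]=3≥2); i<j, swap → 2 1 1 2 3 3 2
j→3, i→4; i≥j, return j=3. data = 2 1 1 2 3 3 2

2 1 1 2 3 3 2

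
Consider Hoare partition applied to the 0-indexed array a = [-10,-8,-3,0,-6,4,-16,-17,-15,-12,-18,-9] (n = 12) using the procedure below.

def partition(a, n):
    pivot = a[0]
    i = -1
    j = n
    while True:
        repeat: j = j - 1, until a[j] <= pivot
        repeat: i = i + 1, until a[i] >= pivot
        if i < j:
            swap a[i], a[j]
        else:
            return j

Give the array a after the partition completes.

[-18,-12,-15,-17,-16,4,-6,0,-3,-8,-10,-9]

pivot=-10
j stops at 10 (-18), i stops at 0 (-10); swap ⇒ [-18,-8,-3,0,-6,4,-16,-17,-15,-12,-10,-9]
j stops at 9 (-12), i stops at 1 (-8); swap ⇒ [-18,-12,-3,0,-6,4,-16,-17,-15,-8,-10,-9]
j stops at 8 (-15), i stops at 2 (-3); swap ⇒ [-18,-12,-15,0,-6,4,-16,-17,-3,-8,-10,-9]
j stops at 7 (-17), i stops at 3 (0); swap ⇒ [-18,-12,-15,-17,-6,4,-16,0,-3,-8,-10,-9]
j stops at 6 (-16), i stops at 4 (-6); swap ⇒ [-18,-12,-15,-17,-16,4,-6,0,-3,-8,-10,-9]
j stops at 4, i stops at 5; i≥j ⇒ return 4. a=[-18,-12,-15,-17,-16,4,-6,0,-3,-8,-10,-9]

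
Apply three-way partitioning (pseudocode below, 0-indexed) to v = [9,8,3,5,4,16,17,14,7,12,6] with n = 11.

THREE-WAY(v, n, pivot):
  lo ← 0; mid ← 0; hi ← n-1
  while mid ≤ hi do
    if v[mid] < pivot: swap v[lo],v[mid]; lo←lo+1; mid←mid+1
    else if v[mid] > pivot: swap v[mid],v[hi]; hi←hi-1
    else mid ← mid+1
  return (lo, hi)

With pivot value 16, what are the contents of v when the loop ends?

pivot = 16; lo=0, mid=0, hi=10
v[mid]=9<16: swap v[0],v[0]; lo=1,mid=1 → [9,8,3,5,4,16,17,14,7,12,6]
v[mid]=8<16: swap v[1],v[1]; lo=2,mid=2 → [9,8,3,5,4,16,17,14,7,12,6]
v[mid]=3<16: swap v[2],v[2]; lo=3,mid=3 → [9,8,3,5,4,16,17,14,7,12,6]
v[mid]=5<16: swap v[3],v[3]; lo=4,mid=4 → [9,8,3,5,4,16,17,14,7,12,6]
v[mid]=4<16: swap v[4],v[4]; lo=5,mid=5 → [9,8,3,5,4,16,17,14,7,12,6]
v[mid]=16=16: mid=6
v[mid]=17>16: swap v[6],v[10]; hi=9 → [9,8,3,5,4,16,6,14,7,12,17]
v[mid]=6<16: swap v[5],v[6]; lo=6,mid=7 → [9,8,3,5,4,6,16,14,7,12,17]
v[mid]=14<16: swap v[6],v[7]; lo=7,mid=8 → [9,8,3,5,4,6,14,16,7,12,17]
v[mid]=7<16: swap v[7],v[8]; lo=8,mid=9 → [9,8,3,5,4,6,14,7,16,12,17]
v[mid]=12<16: swap v[8],v[9]; lo=9,mid=10 → [9,8,3,5,4,6,14,7,12,16,17]
end: lo=9, hi=9; v = [9,8,3,5,4,6,14,7,12,16,17]

[9,8,3,5,4,6,14,7,12,16,17]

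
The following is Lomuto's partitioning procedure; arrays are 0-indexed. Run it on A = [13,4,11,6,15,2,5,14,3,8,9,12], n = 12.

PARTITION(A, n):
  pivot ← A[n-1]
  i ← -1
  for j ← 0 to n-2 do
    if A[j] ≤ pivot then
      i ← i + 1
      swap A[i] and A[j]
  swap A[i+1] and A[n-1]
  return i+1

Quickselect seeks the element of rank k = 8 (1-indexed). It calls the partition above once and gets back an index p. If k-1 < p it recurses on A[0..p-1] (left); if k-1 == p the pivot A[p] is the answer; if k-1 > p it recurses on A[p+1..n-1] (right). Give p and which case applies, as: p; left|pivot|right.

8; left

pivot = A[11] = 12; i = -1
j=0: A[0]=13 > 12 → no swap
j=1: A[1]=4 ≤ 12 → i=0, swap A[0],A[1] → [4,13,11,6,15,2,5,14,3,8,9,12]
j=2: A[2]=11 ≤ 12 → i=1, swap A[1],A[2] → [4,11,13,6,15,2,5,14,3,8,9,12]
j=3: A[3]=6 ≤ 12 → i=2, swap A[2],A[3] → [4,11,6,13,15,2,5,14,3,8,9,12]
j=4: A[4]=15 > 12 → no swap
j=5: A[5]=2 ≤ 12 → i=3, swap A[3],A[5] → [4,11,6,2,15,13,5,14,3,8,9,12]
j=6: A[6]=5 ≤ 12 → i=4, swap A[4],A[6] → [4,11,6,2,5,13,15,14,3,8,9,12]
j=7: A[7]=14 > 12 → no swap
j=8: A[8]=3 ≤ 12 → i=5, swap A[5],A[8] → [4,11,6,2,5,3,15,14,13,8,9,12]
j=9: A[9]=8 ≤ 12 → i=6, swap A[6],A[9] → [4,11,6,2,5,3,8,14,13,15,9,12]
j=10: A[10]=9 ≤ 12 → i=7, swap A[7],A[10] → [4,11,6,2,5,3,8,9,13,15,14,12]
final swap A[8],A[11] → [4,11,6,2,5,3,8,9,12,15,14,13]; return 8
p = 8; k-1 = 7 < 8 ⇒ left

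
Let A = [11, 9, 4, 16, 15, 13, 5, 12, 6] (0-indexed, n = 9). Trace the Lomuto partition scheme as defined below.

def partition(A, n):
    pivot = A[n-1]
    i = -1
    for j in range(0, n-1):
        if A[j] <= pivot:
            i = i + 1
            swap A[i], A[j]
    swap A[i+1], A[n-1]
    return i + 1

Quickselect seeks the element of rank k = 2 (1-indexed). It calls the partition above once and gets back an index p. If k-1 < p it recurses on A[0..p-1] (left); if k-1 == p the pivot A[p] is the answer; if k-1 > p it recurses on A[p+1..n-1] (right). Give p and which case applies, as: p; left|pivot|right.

2; left

pivot=6, i=-1
j=0: 11>6, skip
j=1: 9>6, skip
j=2: 4≤6, i=0, swap(0,2) ⇒ [4, 9, 11, 16, 15, 13, 5, 12, 6]
j=3: 16>6, skip
j=4: 15>6, skip
j=5: 13>6, skip
j=6: 5≤6, i=1, swap(1,6) ⇒ [4, 5, 11, 16, 15, 13, 9, 12, 6]
j=7: 12>6, skip
swap(2,8) ⇒ [4, 5, 6, 16, 15, 13, 9, 12, 11]; return 2
p = 2; k-1 = 1 < 2 ⇒ left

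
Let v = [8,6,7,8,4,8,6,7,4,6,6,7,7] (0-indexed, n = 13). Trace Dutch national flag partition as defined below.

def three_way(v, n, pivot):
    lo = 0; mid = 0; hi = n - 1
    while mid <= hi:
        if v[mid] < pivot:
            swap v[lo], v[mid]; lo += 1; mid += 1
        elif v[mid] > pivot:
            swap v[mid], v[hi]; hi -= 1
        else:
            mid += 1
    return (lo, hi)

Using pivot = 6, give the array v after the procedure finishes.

lo=0 mid=0 hi=12
8>6: swap(0,12), hi=11 ⇒ [7,6,7,8,4,8,6,7,4,6,6,7,8]
7>6: swap(0,11), hi=10 ⇒ [7,6,7,8,4,8,6,7,4,6,6,7,8]
7>6: swap(0,10), hi=9 ⇒ [6,6,7,8,4,8,6,7,4,6,7,7,8]
6=6: mid=1
6=6: mid=2
7>6: swap(2,9), hi=8 ⇒ [6,6,6,8,4,8,6,7,4,7,7,7,8]
6=6: mid=3
8>6: swap(3,8), hi=7 ⇒ [6,6,6,4,4,8,6,7,8,7,7,7,8]
4<6: swap(0,3), lo=1 mid=4 ⇒ [4,6,6,6,4,8,6,7,8,7,7,7,8]
4<6: swap(1,4), lo=2 mid=5 ⇒ [4,4,6,6,6,8,6,7,8,7,7,7,8]
8>6: swap(5,7), hi=6 ⇒ [4,4,6,6,6,7,6,8,8,7,7,7,8]
7>6: swap(5,6), hi=5 ⇒ [4,4,6,6,6,6,7,8,8,7,7,7,8]
6=6: mid=6
done. lo=2 hi=5; v=[4,4,6,6,6,6,7,8,8,7,7,7,8]

[4,4,6,6,6,6,7,8,8,7,7,7,8]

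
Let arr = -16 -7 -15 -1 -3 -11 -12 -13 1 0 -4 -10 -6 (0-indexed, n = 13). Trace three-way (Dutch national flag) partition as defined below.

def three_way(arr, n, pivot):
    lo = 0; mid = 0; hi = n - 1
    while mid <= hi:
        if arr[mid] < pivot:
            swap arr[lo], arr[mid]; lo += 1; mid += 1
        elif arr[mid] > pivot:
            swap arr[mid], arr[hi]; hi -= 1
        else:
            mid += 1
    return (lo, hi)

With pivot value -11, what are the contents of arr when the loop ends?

-16 -13 -15 -12 -11 -3 -1 1 0 -4 -10 -6 -7

lo=0 mid=0 hi=12
-16<-11: swap(0,0), lo=1 mid=1 ⇒ -16 -7 -15 -1 -3 -11 -12 -13 1 0 -4 -10 -6
-7>-11: swap(1,12), hi=11 ⇒ -16 -6 -15 -1 -3 -11 -12 -13 1 0 -4 -10 -7
-6>-11: swap(1,11), hi=10 ⇒ -16 -10 -15 -1 -3 -11 -12 -13 1 0 -4 -6 -7
-10>-11: swap(1,10), hi=9 ⇒ -16 -4 -15 -1 -3 -11 -12 -13 1 0 -10 -6 -7
-4>-11: swap(1,9), hi=8 ⇒ -16 0 -15 -1 -3 -11 -12 -13 1 -4 -10 -6 -7
0>-11: swap(1,8), hi=7 ⇒ -16 1 -15 -1 -3 -11 -12 -13 0 -4 -10 -6 -7
1>-11: swap(1,7), hi=6 ⇒ -16 -13 -15 -1 -3 -11 -12 1 0 -4 -10 -6 -7
-13<-11: swap(1,1), lo=2 mid=2 ⇒ -16 -13 -15 -1 -3 -11 -12 1 0 -4 -10 -6 -7
-15<-11: swap(2,2), lo=3 mid=3 ⇒ -16 -13 -15 -1 -3 -11 -12 1 0 -4 -10 -6 -7
-1>-11: swap(3,6), hi=5 ⇒ -16 -13 -15 -12 -3 -11 -1 1 0 -4 -10 -6 -7
-12<-11: swap(3,3), lo=4 mid=4 ⇒ -16 -13 -15 -12 -3 -11 -1 1 0 -4 -10 -6 -7
-3>-11: swap(4,5), hi=4 ⇒ -16 -13 -15 -12 -11 -3 -1 1 0 -4 -10 -6 -7
-11=-11: mid=5
done. lo=4 hi=4; arr=-16 -13 -15 -12 -11 -3 -1 1 0 -4 -10 -6 -7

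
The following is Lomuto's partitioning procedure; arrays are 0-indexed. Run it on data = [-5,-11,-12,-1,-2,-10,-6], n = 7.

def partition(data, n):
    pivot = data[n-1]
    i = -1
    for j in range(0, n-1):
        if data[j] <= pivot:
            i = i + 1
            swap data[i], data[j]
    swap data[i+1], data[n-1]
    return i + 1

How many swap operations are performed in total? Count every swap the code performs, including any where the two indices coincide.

4

pivot=-6, i=-1
j=0: -5>-6, skip
j=1: -11≤-6, i=0, swap(0,1) ⇒ [-11,-5,-12,-1,-2,-10,-6]
j=2: -12≤-6, i=1, swap(1,2) ⇒ [-11,-12,-5,-1,-2,-10,-6]
j=3: -1>-6, skip
j=4: -2>-6, skip
j=5: -10≤-6, i=2, swap(2,5) ⇒ [-11,-12,-10,-1,-2,-5,-6]
swap(3,6) ⇒ [-11,-12,-10,-6,-2,-5,-1]; return 3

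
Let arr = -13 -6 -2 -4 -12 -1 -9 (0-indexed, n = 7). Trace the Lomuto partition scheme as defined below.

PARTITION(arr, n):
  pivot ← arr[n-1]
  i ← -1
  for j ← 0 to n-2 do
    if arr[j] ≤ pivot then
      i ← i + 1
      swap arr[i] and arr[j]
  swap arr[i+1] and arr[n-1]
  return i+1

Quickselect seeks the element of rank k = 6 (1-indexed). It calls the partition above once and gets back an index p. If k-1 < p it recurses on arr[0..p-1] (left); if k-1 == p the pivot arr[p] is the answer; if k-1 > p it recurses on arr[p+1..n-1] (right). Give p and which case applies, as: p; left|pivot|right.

pivot = arr[6] = -9; i = -1
j=0: arr[0]=-13 ≤ -9 → i=0, swap arr[0],arr[0] (no change) → -13 -6 -2 -4 -12 -1 -9
j=1: arr[1]=-6 > -9 → no swap
j=2: arr[2]=-2 > -9 → no swap
j=3: arr[3]=-4 > -9 → no swap
j=4: arr[4]=-12 ≤ -9 → i=1, swap arr[1],arr[4] → -13 -12 -2 -4 -6 -1 -9
j=5: arr[5]=-1 > -9 → no swap
final swap arr[2],arr[6] → -13 -12 -9 -4 -6 -1 -2; return 2
p = 2; k-1 = 5 > 2 ⇒ right

2; right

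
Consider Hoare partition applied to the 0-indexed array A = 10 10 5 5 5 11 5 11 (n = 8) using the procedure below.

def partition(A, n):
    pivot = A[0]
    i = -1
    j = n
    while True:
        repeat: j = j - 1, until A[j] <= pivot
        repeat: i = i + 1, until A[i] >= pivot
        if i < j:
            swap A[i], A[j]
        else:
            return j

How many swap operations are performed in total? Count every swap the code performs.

pivot = A[0] = 10; i = -1, j = 8
j→6 (A[6]=5≤10), i→0 (A[0]=10≥10); i<j, swap → 5 10 5 5 5 11 10 11
j→4 (A[4]=5≤10), i→1 (A[1]=10≥10); i<j, swap → 5 5 5 5 10 11 10 11
j→3, i→4; i≥j, return j=3. A = 5 5 5 5 10 11 10 11

2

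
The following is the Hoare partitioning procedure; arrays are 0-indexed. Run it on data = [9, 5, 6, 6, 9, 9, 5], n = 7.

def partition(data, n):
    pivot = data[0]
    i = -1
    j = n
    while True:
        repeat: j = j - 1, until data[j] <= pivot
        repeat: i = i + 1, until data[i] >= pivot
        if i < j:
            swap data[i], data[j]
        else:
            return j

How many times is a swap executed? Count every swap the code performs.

2

pivot=9
j stops at 6 (5), i stops at 0 (9); swap ⇒ [5, 5, 6, 6, 9, 9, 9]
j stops at 5 (9), i stops at 4 (9); swap ⇒ [5, 5, 6, 6, 9, 9, 9]
j stops at 4, i stops at 5; i≥j ⇒ return 4. data=[5, 5, 6, 6, 9, 9, 9]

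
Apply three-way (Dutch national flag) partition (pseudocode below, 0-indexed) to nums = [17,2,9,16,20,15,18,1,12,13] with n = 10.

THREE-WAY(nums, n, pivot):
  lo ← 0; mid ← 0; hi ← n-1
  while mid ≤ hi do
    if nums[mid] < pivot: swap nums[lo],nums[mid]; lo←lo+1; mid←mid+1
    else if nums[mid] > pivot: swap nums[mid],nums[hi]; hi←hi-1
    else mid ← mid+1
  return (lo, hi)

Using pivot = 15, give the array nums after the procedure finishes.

lo=0 mid=0 hi=9
17>15: swap(0,9), hi=8 ⇒ [13,2,9,16,20,15,18,1,12,17]
13<15: swap(0,0), lo=1 mid=1 ⇒ [13,2,9,16,20,15,18,1,12,17]
2<15: swap(1,1), lo=2 mid=2 ⇒ [13,2,9,16,20,15,18,1,12,17]
9<15: swap(2,2), lo=3 mid=3 ⇒ [13,2,9,16,20,15,18,1,12,17]
16>15: swap(3,8), hi=7 ⇒ [13,2,9,12,20,15,18,1,16,17]
12<15: swap(3,3), lo=4 mid=4 ⇒ [13,2,9,12,20,15,18,1,16,17]
20>15: swap(4,7), hi=6 ⇒ [13,2,9,12,1,15,18,20,16,17]
1<15: swap(4,4), lo=5 mid=5 ⇒ [13,2,9,12,1,15,18,20,16,17]
15=15: mid=6
18>15: swap(6,6), hi=5 ⇒ [13,2,9,12,1,15,18,20,16,17]
done. lo=5 hi=5; nums=[13,2,9,12,1,15,18,20,16,17]

[13,2,9,12,1,15,18,20,16,17]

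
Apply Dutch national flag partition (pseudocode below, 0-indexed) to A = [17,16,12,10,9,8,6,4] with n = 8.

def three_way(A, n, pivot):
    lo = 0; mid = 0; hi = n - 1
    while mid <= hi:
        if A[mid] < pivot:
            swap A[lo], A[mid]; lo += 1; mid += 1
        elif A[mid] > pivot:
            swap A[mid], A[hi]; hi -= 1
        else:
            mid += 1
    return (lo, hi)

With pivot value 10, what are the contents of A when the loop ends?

[4,6,8,9,10,12,16,17]

lo=0 mid=0 hi=7
17>10: swap(0,7), hi=6 ⇒ [4,16,12,10,9,8,6,17]
4<10: swap(0,0), lo=1 mid=1 ⇒ [4,16,12,10,9,8,6,17]
16>10: swap(1,6), hi=5 ⇒ [4,6,12,10,9,8,16,17]
6<10: swap(1,1), lo=2 mid=2 ⇒ [4,6,12,10,9,8,16,17]
12>10: swap(2,5), hi=4 ⇒ [4,6,8,10,9,12,16,17]
8<10: swap(2,2), lo=3 mid=3 ⇒ [4,6,8,10,9,12,16,17]
10=10: mid=4
9<10: swap(3,4), lo=4 mid=5 ⇒ [4,6,8,9,10,12,16,17]
done. lo=4 hi=4; A=[4,6,8,9,10,12,16,17]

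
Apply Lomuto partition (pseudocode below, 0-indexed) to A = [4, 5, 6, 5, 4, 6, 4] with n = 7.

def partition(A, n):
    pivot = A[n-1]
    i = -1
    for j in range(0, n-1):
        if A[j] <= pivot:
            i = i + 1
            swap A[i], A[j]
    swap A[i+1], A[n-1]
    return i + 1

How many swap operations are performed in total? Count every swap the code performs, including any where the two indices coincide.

pivot=4, i=-1
j=0: 4≤4, i=0, swap(0,0) ⇒ [4, 5, 6, 5, 4, 6, 4]
j=1: 5>4, skip
j=2: 6>4, skip
j=3: 5>4, skip
j=4: 4≤4, i=1, swap(1,4) ⇒ [4, 4, 6, 5, 5, 6, 4]
j=5: 6>4, skip
swap(2,6) ⇒ [4, 4, 4, 5, 5, 6, 6]; return 2

3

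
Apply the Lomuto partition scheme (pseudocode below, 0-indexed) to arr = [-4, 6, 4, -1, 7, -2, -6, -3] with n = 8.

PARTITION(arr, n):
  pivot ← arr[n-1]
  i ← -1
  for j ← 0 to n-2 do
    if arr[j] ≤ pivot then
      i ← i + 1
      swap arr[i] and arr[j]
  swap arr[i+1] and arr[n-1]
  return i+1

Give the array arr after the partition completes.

[-4, -6, -3, -1, 7, -2, 6, 4]

pivot = arr[7] = -3; i = -1
j=0: arr[0]=-4 ≤ -3 → i=0, swap arr[0],arr[0] (no change) → [-4, 6, 4, -1, 7, -2, -6, -3]
j=1: arr[1]=6 > -3 → no swap
j=2: arr[2]=4 > -3 → no swap
j=3: arr[3]=-1 > -3 → no swap
j=4: arr[4]=7 > -3 → no swap
j=5: arr[5]=-2 > -3 → no swap
j=6: arr[6]=-6 ≤ -3 → i=1, swap arr[1],arr[6] → [-4, -6, 4, -1, 7, -2, 6, -3]
final swap arr[2],arr[7] → [-4, -6, -3, -1, 7, -2, 6, 4]; return 2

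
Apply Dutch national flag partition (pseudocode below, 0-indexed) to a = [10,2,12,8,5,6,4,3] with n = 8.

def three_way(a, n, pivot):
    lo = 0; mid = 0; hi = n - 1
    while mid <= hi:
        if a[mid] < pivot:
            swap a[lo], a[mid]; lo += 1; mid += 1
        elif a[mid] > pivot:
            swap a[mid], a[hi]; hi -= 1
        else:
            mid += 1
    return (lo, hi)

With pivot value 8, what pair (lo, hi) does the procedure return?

pivot = 8; lo=0, mid=0, hi=7
a[mid]=10>8: swap a[0],a[7]; hi=6 → [3,2,12,8,5,6,4,10]
a[mid]=3<8: swap a[0],a[0]; lo=1,mid=1 → [3,2,12,8,5,6,4,10]
a[mid]=2<8: swap a[1],a[1]; lo=2,mid=2 → [3,2,12,8,5,6,4,10]
a[mid]=12>8: swap a[2],a[6]; hi=5 → [3,2,4,8,5,6,12,10]
a[mid]=4<8: swap a[2],a[2]; lo=3,mid=3 → [3,2,4,8,5,6,12,10]
a[mid]=8=8: mid=4
a[mid]=5<8: swap a[3],a[4]; lo=4,mid=5 → [3,2,4,5,8,6,12,10]
a[mid]=6<8: swap a[4],a[5]; lo=5,mid=6 → [3,2,4,5,6,8,12,10]
end: lo=5, hi=5; a = [3,2,4,5,6,8,12,10]

(5, 5)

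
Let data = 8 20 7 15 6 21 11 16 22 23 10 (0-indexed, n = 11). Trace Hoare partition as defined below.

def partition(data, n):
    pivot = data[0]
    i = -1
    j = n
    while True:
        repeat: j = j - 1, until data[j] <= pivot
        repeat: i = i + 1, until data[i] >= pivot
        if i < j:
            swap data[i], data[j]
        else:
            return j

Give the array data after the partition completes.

pivot=8
j stops at 4 (6), i stops at 0 (8); swap ⇒ 6 20 7 15 8 21 11 16 22 23 10
j stops at 2 (7), i stops at 1 (20); swap ⇒ 6 7 20 15 8 21 11 16 22 23 10
j stops at 1, i stops at 2; i≥j ⇒ return 1. data=6 7 20 15 8 21 11 16 22 23 10

6 7 20 15 8 21 11 16 22 23 10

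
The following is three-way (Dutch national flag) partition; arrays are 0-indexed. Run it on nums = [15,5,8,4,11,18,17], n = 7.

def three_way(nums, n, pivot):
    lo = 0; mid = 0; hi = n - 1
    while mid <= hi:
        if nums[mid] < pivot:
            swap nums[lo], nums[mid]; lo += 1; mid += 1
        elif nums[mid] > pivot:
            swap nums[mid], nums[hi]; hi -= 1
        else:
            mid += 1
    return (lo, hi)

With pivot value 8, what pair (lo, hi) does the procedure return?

pivot = 8; lo=0, mid=0, hi=6
nums[mid]=15>8: swap nums[0],nums[6]; hi=5 → [17,5,8,4,11,18,15]
nums[mid]=17>8: swap nums[0],nums[5]; hi=4 → [18,5,8,4,11,17,15]
nums[mid]=18>8: swap nums[0],nums[4]; hi=3 → [11,5,8,4,18,17,15]
nums[mid]=11>8: swap nums[0],nums[3]; hi=2 → [4,5,8,11,18,17,15]
nums[mid]=4<8: swap nums[0],nums[0]; lo=1,mid=1 → [4,5,8,11,18,17,15]
nums[mid]=5<8: swap nums[1],nums[1]; lo=2,mid=2 → [4,5,8,11,18,17,15]
nums[mid]=8=8: mid=3
end: lo=2, hi=2; nums = [4,5,8,11,18,17,15]

(2, 2)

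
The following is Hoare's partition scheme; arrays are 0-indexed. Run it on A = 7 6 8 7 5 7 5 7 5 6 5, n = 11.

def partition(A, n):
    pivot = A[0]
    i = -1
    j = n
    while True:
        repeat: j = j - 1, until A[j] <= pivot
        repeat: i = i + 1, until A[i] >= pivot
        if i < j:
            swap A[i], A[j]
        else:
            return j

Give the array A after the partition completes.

pivot=7
j stops at 10 (5), i stops at 0 (7); swap ⇒ 5 6 8 7 5 7 5 7 5 6 7
j stops at 9 (6), i stops at 2 (8); swap ⇒ 5 6 6 7 5 7 5 7 5 8 7
j stops at 8 (5), i stops at 3 (7); swap ⇒ 5 6 6 5 5 7 5 7 7 8 7
j stops at 7 (7), i stops at 5 (7); swap ⇒ 5 6 6 5 5 7 5 7 7 8 7
j stops at 6, i stops at 7; i≥j ⇒ return 6. A=5 6 6 5 5 7 5 7 7 8 7

5 6 6 5 5 7 5 7 7 8 7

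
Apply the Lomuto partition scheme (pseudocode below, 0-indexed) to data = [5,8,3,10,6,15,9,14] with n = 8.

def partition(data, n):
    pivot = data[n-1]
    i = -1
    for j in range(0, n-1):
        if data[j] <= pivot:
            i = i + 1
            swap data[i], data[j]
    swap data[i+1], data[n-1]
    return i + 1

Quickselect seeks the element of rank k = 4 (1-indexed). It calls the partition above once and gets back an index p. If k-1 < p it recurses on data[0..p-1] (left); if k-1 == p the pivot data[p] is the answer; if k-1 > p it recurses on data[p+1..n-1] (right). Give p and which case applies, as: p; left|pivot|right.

6; left

pivot = data[7] = 14; i = -1
j=0: data[0]=5 ≤ 14 → i=0, swap data[0],data[0] (no change) → [5,8,3,10,6,15,9,14]
j=1: data[1]=8 ≤ 14 → i=1, swap data[1],data[1] (no change) → [5,8,3,10,6,15,9,14]
j=2: data[2]=3 ≤ 14 → i=2, swap data[2],data[2] (no change) → [5,8,3,10,6,15,9,14]
j=3: data[3]=10 ≤ 14 → i=3, swap data[3],data[3] (no change) → [5,8,3,10,6,15,9,14]
j=4: data[4]=6 ≤ 14 → i=4, swap data[4],data[4] (no change) → [5,8,3,10,6,15,9,14]
j=5: data[5]=15 > 14 → no swap
j=6: data[6]=9 ≤ 14 → i=5, swap data[5],data[6] → [5,8,3,10,6,9,15,14]
final swap data[6],data[7] → [5,8,3,10,6,9,14,15]; return 6
p = 6; k-1 = 3 < 6 ⇒ left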